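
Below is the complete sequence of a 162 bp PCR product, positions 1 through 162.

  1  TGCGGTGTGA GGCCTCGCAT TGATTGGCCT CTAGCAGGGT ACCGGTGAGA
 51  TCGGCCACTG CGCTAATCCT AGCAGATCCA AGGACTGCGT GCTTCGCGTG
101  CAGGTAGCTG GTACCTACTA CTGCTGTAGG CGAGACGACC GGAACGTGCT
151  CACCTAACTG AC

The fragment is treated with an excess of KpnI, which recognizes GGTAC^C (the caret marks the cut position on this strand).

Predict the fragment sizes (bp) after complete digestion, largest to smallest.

KpnI sites (GGTACC) start at positions 38, 110.
KpnI cuts after base 5 of each site (before the last base), so after positions 42, 114.
Linear molecule, 2 cuts → 3 fragments:
  1–42 → 42 bp
  43–114 → 72 bp
  115–162 → 48 bp
Sorted largest to smallest: 72, 48, 42 bp.

72, 48, 42 bp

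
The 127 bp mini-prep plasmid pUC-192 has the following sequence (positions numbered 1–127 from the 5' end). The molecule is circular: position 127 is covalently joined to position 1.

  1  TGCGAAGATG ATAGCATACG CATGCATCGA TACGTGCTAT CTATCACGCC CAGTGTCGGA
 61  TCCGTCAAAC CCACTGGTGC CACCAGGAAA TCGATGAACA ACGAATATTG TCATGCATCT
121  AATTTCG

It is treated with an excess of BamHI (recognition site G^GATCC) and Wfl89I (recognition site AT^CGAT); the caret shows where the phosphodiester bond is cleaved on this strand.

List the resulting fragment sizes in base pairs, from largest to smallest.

63, 33, 31 bp

The BamHI site (GGATCC) starts at position 58.
BamHI cuts after the first base of each site, so after position 58.
Wfl89I sites (ATCGAT) start at positions 26, 90.
Wfl89I cuts after base 2 of each site, so after positions 27, 91.
Combined cut positions: 27, 58, 91.
Circular molecule, 3 cuts → 3 fragments:
  28–58 → 31 bp
  59–91 → 33 bp
  92–127 then 1–27 → 36 + 27 = 63 bp
Sorted largest to smallest: 63, 33, 31 bp.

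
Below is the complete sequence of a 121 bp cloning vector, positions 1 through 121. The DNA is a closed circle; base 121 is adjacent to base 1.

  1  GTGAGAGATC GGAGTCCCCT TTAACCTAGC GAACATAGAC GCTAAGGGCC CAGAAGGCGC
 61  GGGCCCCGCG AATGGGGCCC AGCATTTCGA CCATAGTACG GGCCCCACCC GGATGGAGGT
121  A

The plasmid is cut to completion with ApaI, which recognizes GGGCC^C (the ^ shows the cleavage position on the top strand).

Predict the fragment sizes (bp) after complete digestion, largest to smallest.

67, 25, 15, 14 bp

ApaI sites (GGGCCC) start at positions 46, 61, 75, 100.
ApaI cuts after base 5 of each site (before the last base), so after positions 50, 65, 79, 104.
Circular molecule, 4 cuts → 4 fragments:
  51–65 → 15 bp
  66–79 → 14 bp
  80–104 → 25 bp
  105–121 then 1–50 → 17 + 50 = 67 bp
Sorted largest to smallest: 67, 25, 15, 14 bp.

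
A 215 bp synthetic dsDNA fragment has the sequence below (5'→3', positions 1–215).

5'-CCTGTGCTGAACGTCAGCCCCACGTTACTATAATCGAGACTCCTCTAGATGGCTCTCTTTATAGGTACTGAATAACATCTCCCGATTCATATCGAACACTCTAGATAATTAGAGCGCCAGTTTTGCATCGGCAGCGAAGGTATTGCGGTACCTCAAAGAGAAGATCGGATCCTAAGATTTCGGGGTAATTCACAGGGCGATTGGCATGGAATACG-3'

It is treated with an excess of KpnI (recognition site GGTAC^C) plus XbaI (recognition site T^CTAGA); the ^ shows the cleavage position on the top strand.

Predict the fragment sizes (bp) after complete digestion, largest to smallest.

64, 56, 51, 44 bp

The KpnI site (GGTACC) starts at position 147.
KpnI cuts after base 5 of each site (before the last base), so after position 151.
XbaI sites (TCTAGA) start at positions 44, 100.
XbaI cuts after the first base of each site, so after positions 44, 100.
Combined cut positions: 44, 100, 151.
Linear molecule, 3 cuts → 4 fragments:
  1–44 → 44 bp
  45–100 → 56 bp
  101–151 → 51 bp
  152–215 → 64 bp
Sorted largest to smallest: 64, 56, 51, 44 bp.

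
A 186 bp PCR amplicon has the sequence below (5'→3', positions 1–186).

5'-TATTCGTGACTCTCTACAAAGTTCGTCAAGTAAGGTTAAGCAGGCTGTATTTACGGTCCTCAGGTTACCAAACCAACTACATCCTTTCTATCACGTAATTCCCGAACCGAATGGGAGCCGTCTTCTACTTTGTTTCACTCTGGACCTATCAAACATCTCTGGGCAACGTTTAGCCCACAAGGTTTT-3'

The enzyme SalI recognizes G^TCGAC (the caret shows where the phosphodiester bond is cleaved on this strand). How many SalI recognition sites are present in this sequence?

0

No occurrence of GTCGAC is present in the sequence.
SalI does not cut: 0 sites.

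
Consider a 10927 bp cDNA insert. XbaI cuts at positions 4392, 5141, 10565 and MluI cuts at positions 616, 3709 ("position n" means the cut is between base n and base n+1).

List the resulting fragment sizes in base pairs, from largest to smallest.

5424, 3093, 749, 683, 616, 362 bp

Combined cut positions (sorted): 616, 3709, 4392, 5141, 10565.
Linear molecule, 5 cuts → 6 fragments:
  616 − 0 = 616 bp
  3709 − 616 = 3093 bp
  4392 − 3709 = 683 bp
  5141 − 4392 = 749 bp
  10565 − 5141 = 5424 bp
  10927 − 10565 = 362 bp
Sorted largest to smallest: 5424, 3093, 749, 683, 616, 362 bp.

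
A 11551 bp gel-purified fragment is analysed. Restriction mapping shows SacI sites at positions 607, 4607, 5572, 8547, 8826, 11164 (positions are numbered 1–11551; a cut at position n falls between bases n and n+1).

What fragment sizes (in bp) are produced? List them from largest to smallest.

4000, 2975, 2338, 965, 607, 387, 279 bp

Linear molecule, 6 cuts → 7 fragments:
  607 − 0 = 607 bp
  4607 − 607 = 4000 bp
  5572 − 4607 = 965 bp
  8547 − 5572 = 2975 bp
  8826 − 8547 = 279 bp
  11164 − 8826 = 2338 bp
  11551 − 11164 = 387 bp
Sorted largest to smallest: 4000, 2975, 2338, 965, 607, 387, 279 bp.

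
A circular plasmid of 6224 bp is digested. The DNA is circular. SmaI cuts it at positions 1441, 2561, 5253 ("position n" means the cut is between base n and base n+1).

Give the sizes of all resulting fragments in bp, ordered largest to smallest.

2692, 2412, 1120 bp

Circular molecule, 3 cuts → 3 fragments:
  2561 − 1441 = 1120 bp
  5253 − 2561 = 2692 bp
  wrap: 6224 − 5253 + 1441 = 2412 bp
Sorted largest to smallest: 2692, 2412, 1120 bp.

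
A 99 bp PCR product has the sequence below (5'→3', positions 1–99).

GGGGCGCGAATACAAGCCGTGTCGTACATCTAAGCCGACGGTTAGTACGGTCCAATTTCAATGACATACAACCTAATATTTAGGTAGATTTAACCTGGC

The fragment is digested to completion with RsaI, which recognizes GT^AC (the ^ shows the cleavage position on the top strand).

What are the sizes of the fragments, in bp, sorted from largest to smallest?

53, 25, 21 bp

RsaI sites (GTAC) start at positions 24, 45.
RsaI cuts after base 2 of each site, so after positions 25, 46.
Linear molecule, 2 cuts → 3 fragments:
  1–25 → 25 bp
  26–46 → 21 bp
  47–99 → 53 bp
Sorted largest to smallest: 53, 25, 21 bp.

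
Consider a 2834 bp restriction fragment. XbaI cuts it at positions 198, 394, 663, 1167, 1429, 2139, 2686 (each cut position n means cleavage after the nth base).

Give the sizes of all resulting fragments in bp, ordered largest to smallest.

Linear molecule, 7 cuts → 8 fragments:
  198 − 0 = 198 bp
  394 − 198 = 196 bp
  663 − 394 = 269 bp
  1167 − 663 = 504 bp
  1429 − 1167 = 262 bp
  2139 − 1429 = 710 bp
  2686 − 2139 = 547 bp
  2834 − 2686 = 148 bp
Sorted largest to smallest: 710, 547, 504, 269, 262, 198, 196, 148 bp.

710, 547, 504, 269, 262, 198, 196, 148 bp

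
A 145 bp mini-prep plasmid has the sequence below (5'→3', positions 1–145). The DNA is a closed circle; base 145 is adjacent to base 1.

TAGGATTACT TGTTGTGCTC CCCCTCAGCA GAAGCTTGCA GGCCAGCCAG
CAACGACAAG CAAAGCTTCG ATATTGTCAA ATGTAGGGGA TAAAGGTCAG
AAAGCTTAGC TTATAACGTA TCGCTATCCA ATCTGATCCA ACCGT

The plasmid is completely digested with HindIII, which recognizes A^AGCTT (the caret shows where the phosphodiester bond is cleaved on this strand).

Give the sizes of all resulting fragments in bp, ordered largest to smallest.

75, 39, 31 bp

HindIII sites (AAGCTT) start at positions 32, 63, 102.
HindIII cuts after the first base of each site, so after positions 32, 63, 102.
Circular molecule, 3 cuts → 3 fragments:
  33–63 → 31 bp
  64–102 → 39 bp
  103–145 then 1–32 → 43 + 32 = 75 bp
Sorted largest to smallest: 75, 39, 31 bp.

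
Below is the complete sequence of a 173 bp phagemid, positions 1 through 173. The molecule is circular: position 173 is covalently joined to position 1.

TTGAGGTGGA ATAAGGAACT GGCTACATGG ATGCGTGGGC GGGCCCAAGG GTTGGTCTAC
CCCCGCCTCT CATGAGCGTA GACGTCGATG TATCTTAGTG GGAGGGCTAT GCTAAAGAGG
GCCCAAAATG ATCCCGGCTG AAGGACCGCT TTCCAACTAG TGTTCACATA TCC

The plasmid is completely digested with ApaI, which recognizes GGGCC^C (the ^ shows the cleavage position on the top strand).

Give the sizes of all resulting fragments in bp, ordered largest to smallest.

95, 78 bp

ApaI sites (GGGCCC) start at positions 41, 119.
ApaI cuts after base 5 of each site (before the last base), so after positions 45, 123.
Circular molecule, 2 cuts → 2 fragments:
  46–123 → 78 bp
  124–173 then 1–45 → 50 + 45 = 95 bp
Sorted largest to smallest: 95, 78 bp.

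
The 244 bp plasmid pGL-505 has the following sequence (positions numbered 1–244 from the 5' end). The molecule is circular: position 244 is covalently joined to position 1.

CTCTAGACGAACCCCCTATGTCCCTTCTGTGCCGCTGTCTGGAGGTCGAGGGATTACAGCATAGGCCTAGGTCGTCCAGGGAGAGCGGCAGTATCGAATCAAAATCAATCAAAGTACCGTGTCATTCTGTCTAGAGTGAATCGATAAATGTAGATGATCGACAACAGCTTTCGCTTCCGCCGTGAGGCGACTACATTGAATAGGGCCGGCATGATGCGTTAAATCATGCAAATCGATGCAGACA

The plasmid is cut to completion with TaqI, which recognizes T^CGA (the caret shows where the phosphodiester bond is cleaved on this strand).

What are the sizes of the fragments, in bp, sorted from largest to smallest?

75, 57, 48, 47, 17 bp

TaqI sites (TCGA) start at positions 46, 94, 141, 158, 233.
TaqI cuts after the first base of each site, so after positions 46, 94, 141, 158, 233.
Circular molecule, 5 cuts → 5 fragments:
  47–94 → 48 bp
  95–141 → 47 bp
  142–158 → 17 bp
  159–233 → 75 bp
  234–244 then 1–46 → 11 + 46 = 57 bp
Sorted largest to smallest: 75, 57, 48, 47, 17 bp.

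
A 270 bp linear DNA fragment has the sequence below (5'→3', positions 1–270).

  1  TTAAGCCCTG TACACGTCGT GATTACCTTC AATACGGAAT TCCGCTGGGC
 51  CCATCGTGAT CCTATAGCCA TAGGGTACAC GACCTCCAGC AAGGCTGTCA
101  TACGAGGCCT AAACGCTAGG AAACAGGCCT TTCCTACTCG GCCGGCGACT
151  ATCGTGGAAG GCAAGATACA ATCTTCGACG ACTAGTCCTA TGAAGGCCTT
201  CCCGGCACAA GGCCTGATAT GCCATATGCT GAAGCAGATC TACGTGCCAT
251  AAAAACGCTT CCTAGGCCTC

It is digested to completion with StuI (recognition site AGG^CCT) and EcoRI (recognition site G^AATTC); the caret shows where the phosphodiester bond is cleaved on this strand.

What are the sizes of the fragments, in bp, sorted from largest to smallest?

70, 69, 54, 37, 20, 16, 4 bp

StuI sites (AGGCCT) start at positions 105, 125, 194, 210, 264.
StuI cuts after base 3 of each site, so after positions 107, 127, 196, 212, 266.
The EcoRI site (GAATTC) starts at position 37.
EcoRI cuts after the first base of each site, so after position 37.
Combined cut positions: 37, 107, 127, 196, 212, 266.
Linear molecule, 6 cuts → 7 fragments:
  1–37 → 37 bp
  38–107 → 70 bp
  108–127 → 20 bp
  128–196 → 69 bp
  197–212 → 16 bp
  213–266 → 54 bp
  267–270 → 4 bp
Sorted largest to smallest: 70, 69, 54, 37, 20, 16, 4 bp.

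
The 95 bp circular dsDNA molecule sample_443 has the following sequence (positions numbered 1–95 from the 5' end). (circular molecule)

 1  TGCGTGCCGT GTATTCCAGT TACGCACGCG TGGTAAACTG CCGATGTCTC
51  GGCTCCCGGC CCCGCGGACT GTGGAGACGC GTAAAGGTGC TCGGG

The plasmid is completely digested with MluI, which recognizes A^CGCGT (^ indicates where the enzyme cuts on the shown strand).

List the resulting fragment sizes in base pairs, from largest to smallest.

51, 44 bp

MluI sites (ACGCGT) start at positions 26, 77.
MluI cuts after the first base of each site, so after positions 26, 77.
Circular molecule, 2 cuts → 2 fragments:
  27–77 → 51 bp
  78–95 then 1–26 → 18 + 26 = 44 bp
Sorted largest to smallest: 51, 44 bp.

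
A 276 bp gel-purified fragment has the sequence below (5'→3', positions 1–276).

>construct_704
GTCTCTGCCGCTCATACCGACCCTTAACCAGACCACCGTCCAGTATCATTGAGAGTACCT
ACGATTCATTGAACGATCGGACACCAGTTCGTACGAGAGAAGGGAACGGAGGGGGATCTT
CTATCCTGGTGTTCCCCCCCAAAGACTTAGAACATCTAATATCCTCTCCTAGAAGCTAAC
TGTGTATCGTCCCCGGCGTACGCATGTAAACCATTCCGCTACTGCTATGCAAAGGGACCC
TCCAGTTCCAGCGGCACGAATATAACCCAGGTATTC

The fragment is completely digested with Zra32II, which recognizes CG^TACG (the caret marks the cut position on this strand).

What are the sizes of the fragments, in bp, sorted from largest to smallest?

Zra32II sites (CGTACG) start at positions 90, 197.
Zra32II cuts after base 2 of each site, so after positions 91, 198.
Linear molecule, 2 cuts → 3 fragments:
  1–91 → 91 bp
  92–198 → 107 bp
  199–276 → 78 bp
Sorted largest to smallest: 107, 91, 78 bp.

107, 91, 78 bp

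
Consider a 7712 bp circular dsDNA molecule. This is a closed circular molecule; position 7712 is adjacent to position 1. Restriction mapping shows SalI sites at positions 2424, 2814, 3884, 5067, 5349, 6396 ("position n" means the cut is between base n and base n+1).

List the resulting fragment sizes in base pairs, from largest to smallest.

3740, 1183, 1070, 1047, 390, 282 bp

Circular molecule, 6 cuts → 6 fragments:
  2814 − 2424 = 390 bp
  3884 − 2814 = 1070 bp
  5067 − 3884 = 1183 bp
  5349 − 5067 = 282 bp
  6396 − 5349 = 1047 bp
  wrap: 7712 − 6396 + 2424 = 3740 bp
Sorted largest to smallest: 3740, 1183, 1070, 1047, 390, 282 bp.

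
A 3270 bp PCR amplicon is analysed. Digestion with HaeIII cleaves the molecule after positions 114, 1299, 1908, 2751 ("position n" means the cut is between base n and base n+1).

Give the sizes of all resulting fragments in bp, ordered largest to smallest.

1185, 843, 609, 519, 114 bp

Linear molecule, 4 cuts → 5 fragments:
  114 − 0 = 114 bp
  1299 − 114 = 1185 bp
  1908 − 1299 = 609 bp
  2751 − 1908 = 843 bp
  3270 − 2751 = 519 bp
Sorted largest to smallest: 1185, 843, 609, 519, 114 bp.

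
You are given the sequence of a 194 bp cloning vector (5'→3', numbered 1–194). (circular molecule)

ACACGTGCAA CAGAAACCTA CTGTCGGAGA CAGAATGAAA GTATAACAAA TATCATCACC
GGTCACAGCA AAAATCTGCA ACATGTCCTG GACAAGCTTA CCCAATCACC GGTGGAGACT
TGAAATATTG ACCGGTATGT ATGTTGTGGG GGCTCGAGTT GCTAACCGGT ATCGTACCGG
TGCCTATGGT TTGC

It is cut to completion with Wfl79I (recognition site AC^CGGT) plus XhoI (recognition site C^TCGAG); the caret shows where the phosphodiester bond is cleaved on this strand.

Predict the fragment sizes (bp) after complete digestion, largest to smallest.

76, 50, 23, 21, 13, 11 bp

Wfl79I sites (ACCGGT) start at positions 58, 108, 131, 165, 176.
Wfl79I cuts after base 2 of each site, so after positions 59, 109, 132, 166, 177.
The XhoI site (CTCGAG) starts at position 153.
XhoI cuts after the first base of each site, so after position 153.
Combined cut positions: 59, 109, 132, 153, 166, 177.
Circular molecule, 6 cuts → 6 fragments:
  60–109 → 50 bp
  110–132 → 23 bp
  133–153 → 21 bp
  154–166 → 13 bp
  167–177 → 11 bp
  178–194 then 1–59 → 17 + 59 = 76 bp
Sorted largest to smallest: 76, 50, 23, 21, 13, 11 bp.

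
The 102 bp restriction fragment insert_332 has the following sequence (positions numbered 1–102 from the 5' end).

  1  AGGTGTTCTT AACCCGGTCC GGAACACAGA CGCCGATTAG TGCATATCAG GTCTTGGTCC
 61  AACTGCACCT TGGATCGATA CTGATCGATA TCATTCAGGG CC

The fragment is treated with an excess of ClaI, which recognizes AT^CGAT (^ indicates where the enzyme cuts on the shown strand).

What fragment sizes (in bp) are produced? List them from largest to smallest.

75, 17, 10 bp

ClaI sites (ATCGAT) start at positions 74, 84.
ClaI cuts after base 2 of each site, so after positions 75, 85.
Linear molecule, 2 cuts → 3 fragments:
  1–75 → 75 bp
  76–85 → 10 bp
  86–102 → 17 bp
Sorted largest to smallest: 75, 17, 10 bp.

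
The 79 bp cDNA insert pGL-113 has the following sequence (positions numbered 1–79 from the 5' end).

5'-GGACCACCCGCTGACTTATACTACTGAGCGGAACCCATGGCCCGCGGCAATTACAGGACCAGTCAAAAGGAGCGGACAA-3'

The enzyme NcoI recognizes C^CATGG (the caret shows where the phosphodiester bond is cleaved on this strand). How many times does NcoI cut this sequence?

CCATGG occurs starting at position 35.
NcoI cuts at 1 site.

1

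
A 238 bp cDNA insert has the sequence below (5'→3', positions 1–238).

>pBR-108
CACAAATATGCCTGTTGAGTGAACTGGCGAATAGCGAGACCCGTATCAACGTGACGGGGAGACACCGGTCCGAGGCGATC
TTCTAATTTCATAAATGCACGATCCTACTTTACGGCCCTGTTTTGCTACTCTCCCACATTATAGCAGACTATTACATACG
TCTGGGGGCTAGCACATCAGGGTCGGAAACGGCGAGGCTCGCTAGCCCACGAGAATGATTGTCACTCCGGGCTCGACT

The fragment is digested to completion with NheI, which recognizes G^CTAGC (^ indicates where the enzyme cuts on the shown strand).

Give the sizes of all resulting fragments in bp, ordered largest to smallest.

NheI sites (GCTAGC) start at positions 168, 201.
NheI cuts after the first base of each site, so after positions 168, 201.
Linear molecule, 2 cuts → 3 fragments:
  1–168 → 168 bp
  169–201 → 33 bp
  202–238 → 37 bp
Sorted largest to smallest: 168, 37, 33 bp.

168, 37, 33 bp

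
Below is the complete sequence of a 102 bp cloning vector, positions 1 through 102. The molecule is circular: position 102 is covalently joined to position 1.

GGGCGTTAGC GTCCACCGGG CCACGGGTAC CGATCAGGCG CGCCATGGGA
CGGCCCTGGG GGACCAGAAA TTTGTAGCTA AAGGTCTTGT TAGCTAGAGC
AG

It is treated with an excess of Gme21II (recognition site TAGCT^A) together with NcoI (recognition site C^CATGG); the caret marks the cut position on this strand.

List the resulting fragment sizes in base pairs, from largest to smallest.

50, 36, 16 bp

Gme21II sites (TAGCTA) start at positions 75, 91.
Gme21II cuts after base 5 of each site (before the last base), so after positions 79, 95.
The NcoI site (CCATGG) starts at position 43.
NcoI cuts after the first base of each site, so after position 43.
Combined cut positions: 43, 79, 95.
Circular molecule, 3 cuts → 3 fragments:
  44–79 → 36 bp
  80–95 → 16 bp
  96–102 then 1–43 → 7 + 43 = 50 bp
Sorted largest to smallest: 50, 36, 16 bp.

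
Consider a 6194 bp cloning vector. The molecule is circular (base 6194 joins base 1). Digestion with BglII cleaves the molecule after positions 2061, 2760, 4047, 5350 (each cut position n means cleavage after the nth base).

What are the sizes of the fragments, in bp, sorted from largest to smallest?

Circular molecule, 4 cuts → 4 fragments:
  2760 − 2061 = 699 bp
  4047 − 2760 = 1287 bp
  5350 − 4047 = 1303 bp
  wrap: 6194 − 5350 + 2061 = 2905 bp
Sorted largest to smallest: 2905, 1303, 1287, 699 bp.

2905, 1303, 1287, 699 bp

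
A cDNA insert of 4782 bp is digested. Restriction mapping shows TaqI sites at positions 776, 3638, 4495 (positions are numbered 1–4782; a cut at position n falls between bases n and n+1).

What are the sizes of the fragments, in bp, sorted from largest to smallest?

2862, 857, 776, 287 bp

Linear molecule, 3 cuts → 4 fragments:
  776 − 0 = 776 bp
  3638 − 776 = 2862 bp
  4495 − 3638 = 857 bp
  4782 − 4495 = 287 bp
Sorted largest to smallest: 2862, 857, 776, 287 bp.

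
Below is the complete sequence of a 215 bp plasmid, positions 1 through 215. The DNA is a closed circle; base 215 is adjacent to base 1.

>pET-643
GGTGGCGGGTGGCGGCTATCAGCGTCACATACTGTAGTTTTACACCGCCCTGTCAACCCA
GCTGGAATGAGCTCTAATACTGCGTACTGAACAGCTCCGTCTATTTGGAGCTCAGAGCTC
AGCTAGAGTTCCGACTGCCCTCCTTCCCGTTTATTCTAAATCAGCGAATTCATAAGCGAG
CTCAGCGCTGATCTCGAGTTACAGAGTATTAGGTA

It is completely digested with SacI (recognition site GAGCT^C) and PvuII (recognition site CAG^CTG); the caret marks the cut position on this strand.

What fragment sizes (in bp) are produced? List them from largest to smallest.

SacI sites (GAGCTC) start at positions 69, 108, 115, 178.
SacI cuts after base 5 of each site (before the last base), so after positions 73, 112, 119, 182.
The PvuII site (CAGCTG) starts at position 59.
PvuII cuts after base 3 of each site, so after position 61.
Combined cut positions: 61, 73, 112, 119, 182.
Circular molecule, 5 cuts → 5 fragments:
  62–73 → 12 bp
  74–112 → 39 bp
  113–119 → 7 bp
  120–182 → 63 bp
  183–215 then 1–61 → 33 + 61 = 94 bp
Sorted largest to smallest: 94, 63, 39, 12, 7 bp.

94, 63, 39, 12, 7 bp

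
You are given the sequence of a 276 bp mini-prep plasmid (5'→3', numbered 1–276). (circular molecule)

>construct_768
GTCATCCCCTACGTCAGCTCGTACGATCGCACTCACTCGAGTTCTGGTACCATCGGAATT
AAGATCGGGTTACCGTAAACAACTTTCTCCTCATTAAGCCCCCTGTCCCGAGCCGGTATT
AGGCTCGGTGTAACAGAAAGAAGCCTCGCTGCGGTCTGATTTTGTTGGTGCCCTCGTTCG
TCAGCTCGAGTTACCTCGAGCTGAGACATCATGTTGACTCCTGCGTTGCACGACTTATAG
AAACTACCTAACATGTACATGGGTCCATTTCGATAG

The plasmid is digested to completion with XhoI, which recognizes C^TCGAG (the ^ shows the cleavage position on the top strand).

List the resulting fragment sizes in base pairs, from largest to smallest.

XhoI sites (CTCGAG) start at positions 36, 185, 195.
XhoI cuts after the first base of each site, so after positions 36, 185, 195.
Circular molecule, 3 cuts → 3 fragments:
  37–185 → 149 bp
  186–195 → 10 bp
  196–276 then 1–36 → 81 + 36 = 117 bp
Sorted largest to smallest: 149, 117, 10 bp.

149, 117, 10 bp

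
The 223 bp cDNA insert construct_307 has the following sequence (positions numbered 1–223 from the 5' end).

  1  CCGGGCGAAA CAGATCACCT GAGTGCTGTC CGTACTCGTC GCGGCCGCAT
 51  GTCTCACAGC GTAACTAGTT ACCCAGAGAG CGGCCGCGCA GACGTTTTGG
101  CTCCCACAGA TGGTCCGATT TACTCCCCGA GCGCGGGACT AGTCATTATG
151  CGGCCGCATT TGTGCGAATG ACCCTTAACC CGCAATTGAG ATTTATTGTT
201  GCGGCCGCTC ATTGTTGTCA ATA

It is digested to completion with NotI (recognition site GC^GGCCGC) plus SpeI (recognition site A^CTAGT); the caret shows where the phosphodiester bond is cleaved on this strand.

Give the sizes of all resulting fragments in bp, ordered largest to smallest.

NotI sites (GCGGCCGC) start at positions 41, 80, 150, 201.
NotI cuts after base 2 of each site, so after positions 42, 81, 151, 202.
SpeI sites (ACTAGT) start at positions 64, 138.
SpeI cuts after the first base of each site, so after positions 64, 138.
Combined cut positions: 42, 64, 81, 138, 151, 202.
Linear molecule, 6 cuts → 7 fragments:
  1–42 → 42 bp
  43–64 → 22 bp
  65–81 → 17 bp
  82–138 → 57 bp
  139–151 → 13 bp
  152–202 → 51 bp
  203–223 → 21 bp
Sorted largest to smallest: 57, 51, 42, 22, 21, 17, 13 bp.

57, 51, 42, 22, 21, 17, 13 bp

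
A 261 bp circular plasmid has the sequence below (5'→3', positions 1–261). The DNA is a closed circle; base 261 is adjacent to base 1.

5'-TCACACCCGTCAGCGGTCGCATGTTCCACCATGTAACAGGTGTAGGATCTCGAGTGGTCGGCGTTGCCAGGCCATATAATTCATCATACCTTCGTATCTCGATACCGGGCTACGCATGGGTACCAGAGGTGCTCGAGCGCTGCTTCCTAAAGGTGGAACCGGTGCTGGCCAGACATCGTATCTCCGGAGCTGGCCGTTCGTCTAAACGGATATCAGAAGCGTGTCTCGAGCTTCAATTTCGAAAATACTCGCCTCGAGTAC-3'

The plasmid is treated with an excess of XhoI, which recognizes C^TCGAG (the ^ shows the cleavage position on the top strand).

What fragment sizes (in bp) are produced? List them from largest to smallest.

XhoI sites (CTCGAG) start at positions 49, 132, 225, 253.
XhoI cuts after the first base of each site, so after positions 49, 132, 225, 253.
Circular molecule, 4 cuts → 4 fragments:
  50–132 → 83 bp
  133–225 → 93 bp
  226–253 → 28 bp
  254–261 then 1–49 → 8 + 49 = 57 bp
Sorted largest to smallest: 93, 83, 57, 28 bp.

93, 83, 57, 28 bp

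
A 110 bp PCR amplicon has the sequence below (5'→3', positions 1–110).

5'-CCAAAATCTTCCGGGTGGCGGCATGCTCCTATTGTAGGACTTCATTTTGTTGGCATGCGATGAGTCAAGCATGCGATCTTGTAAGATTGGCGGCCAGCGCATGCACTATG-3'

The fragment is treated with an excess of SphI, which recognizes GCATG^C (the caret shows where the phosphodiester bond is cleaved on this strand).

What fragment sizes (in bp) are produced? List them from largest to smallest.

SphI sites (GCATGC) start at positions 21, 53, 69, 99.
SphI cuts after base 5 of each site (before the last base), so after positions 25, 57, 73, 103.
Linear molecule, 4 cuts → 5 fragments:
  1–25 → 25 bp
  26–57 → 32 bp
  58–73 → 16 bp
  74–103 → 30 bp
  104–110 → 7 bp
Sorted largest to smallest: 32, 30, 25, 16, 7 bp.

32, 30, 25, 16, 7 bp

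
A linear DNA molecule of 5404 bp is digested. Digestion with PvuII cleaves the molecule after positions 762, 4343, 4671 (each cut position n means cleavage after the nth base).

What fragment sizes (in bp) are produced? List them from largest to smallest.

3581, 762, 733, 328 bp

Linear molecule, 3 cuts → 4 fragments:
  762 − 0 = 762 bp
  4343 − 762 = 3581 bp
  4671 − 4343 = 328 bp
  5404 − 4671 = 733 bp
Sorted largest to smallest: 3581, 762, 733, 328 bp.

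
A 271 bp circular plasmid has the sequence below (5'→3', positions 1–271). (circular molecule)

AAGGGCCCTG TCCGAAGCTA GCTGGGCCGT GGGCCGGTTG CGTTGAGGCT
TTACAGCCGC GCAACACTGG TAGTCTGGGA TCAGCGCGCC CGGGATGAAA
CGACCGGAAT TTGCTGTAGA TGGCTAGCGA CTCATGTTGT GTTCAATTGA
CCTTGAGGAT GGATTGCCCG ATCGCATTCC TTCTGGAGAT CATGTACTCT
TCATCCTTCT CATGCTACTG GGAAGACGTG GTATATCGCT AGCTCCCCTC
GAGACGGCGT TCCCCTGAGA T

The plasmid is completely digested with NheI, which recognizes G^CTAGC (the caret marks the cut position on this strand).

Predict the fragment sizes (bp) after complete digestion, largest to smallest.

NheI sites (GCTAGC) start at positions 17, 123, 238.
NheI cuts after the first base of each site, so after positions 17, 123, 238.
Circular molecule, 3 cuts → 3 fragments:
  18–123 → 106 bp
  124–238 → 115 bp
  239–271 then 1–17 → 33 + 17 = 50 bp
Sorted largest to smallest: 115, 106, 50 bp.

115, 106, 50 bp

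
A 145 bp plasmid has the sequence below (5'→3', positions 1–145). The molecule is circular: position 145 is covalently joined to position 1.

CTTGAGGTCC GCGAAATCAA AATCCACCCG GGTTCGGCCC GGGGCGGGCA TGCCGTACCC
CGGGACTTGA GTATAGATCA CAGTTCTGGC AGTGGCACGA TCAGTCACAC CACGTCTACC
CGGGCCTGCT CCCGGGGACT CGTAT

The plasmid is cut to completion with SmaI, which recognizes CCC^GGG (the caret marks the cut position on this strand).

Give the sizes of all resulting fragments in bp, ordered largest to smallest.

60, 41, 21, 12, 11 bp

SmaI sites (CCCGGG) start at positions 27, 38, 59, 119, 131.
SmaI cuts after base 3 of each site, so after positions 29, 40, 61, 121, 133.
Circular molecule, 5 cuts → 5 fragments:
  30–40 → 11 bp
  41–61 → 21 bp
  62–121 → 60 bp
  122–133 → 12 bp
  134–145 then 1–29 → 12 + 29 = 41 bp
Sorted largest to smallest: 60, 41, 21, 12, 11 bp.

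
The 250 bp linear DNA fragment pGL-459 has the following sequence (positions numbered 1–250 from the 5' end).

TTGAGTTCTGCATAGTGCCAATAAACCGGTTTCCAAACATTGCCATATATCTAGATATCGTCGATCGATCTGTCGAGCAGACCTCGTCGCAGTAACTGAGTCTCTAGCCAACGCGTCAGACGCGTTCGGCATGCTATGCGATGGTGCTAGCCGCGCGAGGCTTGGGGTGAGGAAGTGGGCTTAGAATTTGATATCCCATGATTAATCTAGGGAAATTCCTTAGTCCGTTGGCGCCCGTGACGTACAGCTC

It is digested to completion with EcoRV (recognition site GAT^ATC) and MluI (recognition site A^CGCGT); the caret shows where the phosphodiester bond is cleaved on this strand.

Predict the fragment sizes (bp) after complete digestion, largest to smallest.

72, 58, 56, 55, 9 bp

EcoRV sites (GATATC) start at positions 54, 190.
EcoRV cuts after base 3 of each site, so after positions 56, 192.
MluI sites (ACGCGT) start at positions 111, 120.
MluI cuts after the first base of each site, so after positions 111, 120.
Combined cut positions: 56, 111, 120, 192.
Linear molecule, 4 cuts → 5 fragments:
  1–56 → 56 bp
  57–111 → 55 bp
  112–120 → 9 bp
  121–192 → 72 bp
  193–250 → 58 bp
Sorted largest to smallest: 72, 58, 56, 55, 9 bp.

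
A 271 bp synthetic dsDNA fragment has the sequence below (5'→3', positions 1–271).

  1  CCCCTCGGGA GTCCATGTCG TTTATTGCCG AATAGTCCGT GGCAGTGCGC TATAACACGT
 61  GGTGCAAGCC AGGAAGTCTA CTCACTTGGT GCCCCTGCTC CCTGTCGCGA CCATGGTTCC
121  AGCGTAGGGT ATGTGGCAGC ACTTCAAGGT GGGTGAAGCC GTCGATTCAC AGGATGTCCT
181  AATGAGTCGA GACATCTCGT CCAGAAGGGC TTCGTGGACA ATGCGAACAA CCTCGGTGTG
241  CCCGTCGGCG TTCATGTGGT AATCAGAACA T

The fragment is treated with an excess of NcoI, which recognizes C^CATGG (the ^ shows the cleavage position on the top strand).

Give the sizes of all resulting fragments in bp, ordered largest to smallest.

The NcoI site (CCATGG) starts at position 111.
NcoI cuts after the first base of each site, so after position 111.
Linear molecule, 1 cut → 2 fragments:
  1–111 → 111 bp
  112–271 → 160 bp
Sorted largest to smallest: 160, 111 bp.

160, 111 bp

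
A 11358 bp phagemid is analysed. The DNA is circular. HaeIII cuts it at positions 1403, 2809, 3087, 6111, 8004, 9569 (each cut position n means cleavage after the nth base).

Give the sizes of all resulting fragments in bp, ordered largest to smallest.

Circular molecule, 6 cuts → 6 fragments:
  2809 − 1403 = 1406 bp
  3087 − 2809 = 278 bp
  6111 − 3087 = 3024 bp
  8004 − 6111 = 1893 bp
  9569 − 8004 = 1565 bp
  wrap: 11358 − 9569 + 1403 = 3192 bp
Sorted largest to smallest: 3192, 3024, 1893, 1565, 1406, 278 bp.

3192, 3024, 1893, 1565, 1406, 278 bp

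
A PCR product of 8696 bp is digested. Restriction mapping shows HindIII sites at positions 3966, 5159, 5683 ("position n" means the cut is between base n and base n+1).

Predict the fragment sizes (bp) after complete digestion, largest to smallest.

Linear molecule, 3 cuts → 4 fragments:
  3966 − 0 = 3966 bp
  5159 − 3966 = 1193 bp
  5683 − 5159 = 524 bp
  8696 − 5683 = 3013 bp
Sorted largest to smallest: 3966, 3013, 1193, 524 bp.

3966, 3013, 1193, 524 bp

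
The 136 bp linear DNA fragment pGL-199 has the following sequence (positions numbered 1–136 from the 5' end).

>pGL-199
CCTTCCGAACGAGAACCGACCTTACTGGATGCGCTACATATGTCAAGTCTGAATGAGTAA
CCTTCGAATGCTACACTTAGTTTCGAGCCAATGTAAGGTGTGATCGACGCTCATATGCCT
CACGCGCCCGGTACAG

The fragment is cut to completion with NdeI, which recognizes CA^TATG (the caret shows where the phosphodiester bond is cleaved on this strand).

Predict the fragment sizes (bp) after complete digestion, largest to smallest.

75, 38, 23 bp

NdeI sites (CATATG) start at positions 37, 112.
NdeI cuts after base 2 of each site, so after positions 38, 113.
Linear molecule, 2 cuts → 3 fragments:
  1–38 → 38 bp
  39–113 → 75 bp
  114–136 → 23 bp
Sorted largest to smallest: 75, 38, 23 bp.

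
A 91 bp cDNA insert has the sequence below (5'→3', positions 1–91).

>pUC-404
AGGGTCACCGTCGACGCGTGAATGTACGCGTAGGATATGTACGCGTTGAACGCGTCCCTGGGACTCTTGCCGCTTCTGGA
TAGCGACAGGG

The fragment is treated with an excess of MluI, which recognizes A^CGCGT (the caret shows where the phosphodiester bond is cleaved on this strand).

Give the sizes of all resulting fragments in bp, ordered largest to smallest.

MluI sites (ACGCGT) start at positions 14, 26, 41, 50.
MluI cuts after the first base of each site, so after positions 14, 26, 41, 50.
Linear molecule, 4 cuts → 5 fragments:
  1–14 → 14 bp
  15–26 → 12 bp
  27–41 → 15 bp
  42–50 → 9 bp
  51–91 → 41 bp
Sorted largest to smallest: 41, 15, 14, 12, 9 bp.

41, 15, 14, 12, 9 bp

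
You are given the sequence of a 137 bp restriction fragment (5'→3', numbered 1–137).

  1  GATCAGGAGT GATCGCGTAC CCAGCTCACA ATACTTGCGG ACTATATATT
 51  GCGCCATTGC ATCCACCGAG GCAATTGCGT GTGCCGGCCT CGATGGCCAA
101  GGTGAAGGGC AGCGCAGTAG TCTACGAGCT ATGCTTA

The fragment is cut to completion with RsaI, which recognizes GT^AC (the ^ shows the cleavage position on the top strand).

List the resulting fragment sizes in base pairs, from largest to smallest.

The RsaI site (GTAC) starts at position 17.
RsaI cuts after base 2 of each site, so after position 18.
Linear molecule, 1 cut → 2 fragments:
  1–18 → 18 bp
  19–137 → 119 bp
Sorted largest to smallest: 119, 18 bp.

119, 18 bp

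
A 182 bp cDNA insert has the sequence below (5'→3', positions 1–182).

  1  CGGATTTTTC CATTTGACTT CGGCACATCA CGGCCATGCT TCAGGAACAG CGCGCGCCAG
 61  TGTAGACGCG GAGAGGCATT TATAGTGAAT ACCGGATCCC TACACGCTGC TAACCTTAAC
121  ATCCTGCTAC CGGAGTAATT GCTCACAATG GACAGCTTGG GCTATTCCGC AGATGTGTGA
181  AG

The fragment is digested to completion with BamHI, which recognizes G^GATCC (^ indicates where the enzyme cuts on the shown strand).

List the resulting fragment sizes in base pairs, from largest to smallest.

The BamHI site (GGATCC) starts at position 94.
BamHI cuts after the first base of each site, so after position 94.
Linear molecule, 1 cut → 2 fragments:
  1–94 → 94 bp
  95–182 → 88 bp
Sorted largest to smallest: 94, 88 bp.

94, 88 bp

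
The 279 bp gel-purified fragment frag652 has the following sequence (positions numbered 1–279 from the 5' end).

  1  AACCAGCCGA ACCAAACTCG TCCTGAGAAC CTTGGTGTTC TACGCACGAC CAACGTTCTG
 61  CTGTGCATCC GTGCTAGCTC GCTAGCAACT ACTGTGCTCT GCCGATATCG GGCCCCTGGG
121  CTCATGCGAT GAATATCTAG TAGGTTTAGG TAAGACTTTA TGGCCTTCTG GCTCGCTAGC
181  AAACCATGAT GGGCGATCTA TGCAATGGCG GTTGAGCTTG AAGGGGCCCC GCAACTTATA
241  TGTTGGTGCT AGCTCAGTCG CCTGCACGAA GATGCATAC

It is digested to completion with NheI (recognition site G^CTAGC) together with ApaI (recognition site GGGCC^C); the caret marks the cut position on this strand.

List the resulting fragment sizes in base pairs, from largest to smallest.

73, 61, 53, 33, 31, 20, 8 bp

NheI sites (GCTAGC) start at positions 73, 81, 175, 248.
NheI cuts after the first base of each site, so after positions 73, 81, 175, 248.
ApaI sites (GGGCCC) start at positions 110, 224.
ApaI cuts after base 5 of each site (before the last base), so after positions 114, 228.
Combined cut positions: 73, 81, 114, 175, 228, 248.
Linear molecule, 6 cuts → 7 fragments:
  1–73 → 73 bp
  74–81 → 8 bp
  82–114 → 33 bp
  115–175 → 61 bp
  176–228 → 53 bp
  229–248 → 20 bp
  249–279 → 31 bp
Sorted largest to smallest: 73, 61, 53, 33, 31, 20, 8 bp.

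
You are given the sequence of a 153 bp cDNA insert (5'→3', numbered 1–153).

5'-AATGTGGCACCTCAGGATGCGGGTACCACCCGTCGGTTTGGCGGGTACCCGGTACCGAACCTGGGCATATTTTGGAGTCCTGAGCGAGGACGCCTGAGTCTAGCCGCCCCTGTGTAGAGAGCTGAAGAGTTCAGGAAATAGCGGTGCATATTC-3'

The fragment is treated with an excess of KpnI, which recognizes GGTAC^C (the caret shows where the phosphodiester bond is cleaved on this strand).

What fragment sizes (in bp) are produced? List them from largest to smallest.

KpnI sites (GGTACC) start at positions 22, 44, 51.
KpnI cuts after base 5 of each site (before the last base), so after positions 26, 48, 55.
Linear molecule, 3 cuts → 4 fragments:
  1–26 → 26 bp
  27–48 → 22 bp
  49–55 → 7 bp
  56–153 → 98 bp
Sorted largest to smallest: 98, 26, 22, 7 bp.

98, 26, 22, 7 bp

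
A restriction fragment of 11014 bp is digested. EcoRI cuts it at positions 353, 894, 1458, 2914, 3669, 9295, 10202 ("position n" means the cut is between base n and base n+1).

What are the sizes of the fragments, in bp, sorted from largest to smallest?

Linear molecule, 7 cuts → 8 fragments:
  353 − 0 = 353 bp
  894 − 353 = 541 bp
  1458 − 894 = 564 bp
  2914 − 1458 = 1456 bp
  3669 − 2914 = 755 bp
  9295 − 3669 = 5626 bp
  10202 − 9295 = 907 bp
  11014 − 10202 = 812 bp
Sorted largest to smallest: 5626, 1456, 907, 812, 755, 564, 541, 353 bp.

5626, 1456, 907, 812, 755, 564, 541, 353 bp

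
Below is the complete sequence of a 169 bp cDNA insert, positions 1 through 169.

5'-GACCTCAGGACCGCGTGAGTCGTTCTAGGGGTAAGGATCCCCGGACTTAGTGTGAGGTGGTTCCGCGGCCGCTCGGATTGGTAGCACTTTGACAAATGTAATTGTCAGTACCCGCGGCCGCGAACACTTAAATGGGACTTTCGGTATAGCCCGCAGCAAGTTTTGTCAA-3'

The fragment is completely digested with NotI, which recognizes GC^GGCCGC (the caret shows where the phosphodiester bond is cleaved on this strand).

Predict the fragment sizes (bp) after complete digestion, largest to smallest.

66, 54, 49 bp

NotI sites (GCGGCCGC) start at positions 65, 114.
NotI cuts after base 2 of each site, so after positions 66, 115.
Linear molecule, 2 cuts → 3 fragments:
  1–66 → 66 bp
  67–115 → 49 bp
  116–169 → 54 bp
Sorted largest to smallest: 66, 54, 49 bp.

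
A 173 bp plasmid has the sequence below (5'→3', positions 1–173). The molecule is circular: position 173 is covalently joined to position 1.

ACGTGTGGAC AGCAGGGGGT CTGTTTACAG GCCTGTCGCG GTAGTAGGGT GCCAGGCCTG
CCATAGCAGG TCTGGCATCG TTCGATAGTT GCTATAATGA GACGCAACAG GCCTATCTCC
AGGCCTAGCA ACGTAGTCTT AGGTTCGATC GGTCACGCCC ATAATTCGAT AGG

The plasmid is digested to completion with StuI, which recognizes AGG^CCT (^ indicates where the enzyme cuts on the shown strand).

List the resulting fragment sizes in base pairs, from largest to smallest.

StuI sites (AGGCCT) start at positions 29, 54, 109, 121.
StuI cuts after base 3 of each site, so after positions 31, 56, 111, 123.
Circular molecule, 4 cuts → 4 fragments:
  32–56 → 25 bp
  57–111 → 55 bp
  112–123 → 12 bp
  124–173 then 1–31 → 50 + 31 = 81 bp
Sorted largest to smallest: 81, 55, 25, 12 bp.

81, 55, 25, 12 bp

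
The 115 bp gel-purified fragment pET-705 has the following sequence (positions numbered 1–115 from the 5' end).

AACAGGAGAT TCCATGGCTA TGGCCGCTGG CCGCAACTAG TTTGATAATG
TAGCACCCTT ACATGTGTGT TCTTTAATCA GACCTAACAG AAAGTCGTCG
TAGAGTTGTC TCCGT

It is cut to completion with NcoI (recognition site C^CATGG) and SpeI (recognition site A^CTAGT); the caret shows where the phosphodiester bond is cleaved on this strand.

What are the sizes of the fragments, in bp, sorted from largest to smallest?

79, 24, 12 bp

The NcoI site (CCATGG) starts at position 12.
NcoI cuts after the first base of each site, so after position 12.
The SpeI site (ACTAGT) starts at position 36.
SpeI cuts after the first base of each site, so after position 36.
Combined cut positions: 12, 36.
Linear molecule, 2 cuts → 3 fragments:
  1–12 → 12 bp
  13–36 → 24 bp
  37–115 → 79 bp
Sorted largest to smallest: 79, 24, 12 bp.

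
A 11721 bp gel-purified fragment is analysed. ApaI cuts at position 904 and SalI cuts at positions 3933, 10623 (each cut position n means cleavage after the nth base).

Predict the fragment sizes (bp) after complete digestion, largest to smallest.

6690, 3029, 1098, 904 bp

Combined cut positions (sorted): 904, 3933, 10623.
Linear molecule, 3 cuts → 4 fragments:
  904 − 0 = 904 bp
  3933 − 904 = 3029 bp
  10623 − 3933 = 6690 bp
  11721 − 10623 = 1098 bp
Sorted largest to smallest: 6690, 3029, 1098, 904 bp.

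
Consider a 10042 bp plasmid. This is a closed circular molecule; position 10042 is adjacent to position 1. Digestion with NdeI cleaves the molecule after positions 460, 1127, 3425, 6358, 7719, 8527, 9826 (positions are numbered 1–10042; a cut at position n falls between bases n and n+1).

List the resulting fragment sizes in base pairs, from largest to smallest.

Circular molecule, 7 cuts → 7 fragments:
  1127 − 460 = 667 bp
  3425 − 1127 = 2298 bp
  6358 − 3425 = 2933 bp
  7719 − 6358 = 1361 bp
  8527 − 7719 = 808 bp
  9826 − 8527 = 1299 bp
  wrap: 10042 − 9826 + 460 = 676 bp
Sorted largest to smallest: 2933, 2298, 1361, 1299, 808, 676, 667 bp.

2933, 2298, 1361, 1299, 808, 676, 667 bp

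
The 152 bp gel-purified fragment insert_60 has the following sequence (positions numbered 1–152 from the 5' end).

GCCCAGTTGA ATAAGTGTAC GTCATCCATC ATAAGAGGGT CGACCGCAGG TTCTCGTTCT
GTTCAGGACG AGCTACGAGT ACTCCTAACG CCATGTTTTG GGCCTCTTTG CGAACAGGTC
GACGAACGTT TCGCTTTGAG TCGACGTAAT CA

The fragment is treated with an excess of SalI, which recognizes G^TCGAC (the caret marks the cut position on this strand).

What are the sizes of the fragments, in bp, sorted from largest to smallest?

SalI sites (GTCGAC) start at positions 39, 118, 140.
SalI cuts after the first base of each site, so after positions 39, 118, 140.
Linear molecule, 3 cuts → 4 fragments:
  1–39 → 39 bp
  40–118 → 79 bp
  119–140 → 22 bp
  141–152 → 12 bp
Sorted largest to smallest: 79, 39, 22, 12 bp.

79, 39, 22, 12 bp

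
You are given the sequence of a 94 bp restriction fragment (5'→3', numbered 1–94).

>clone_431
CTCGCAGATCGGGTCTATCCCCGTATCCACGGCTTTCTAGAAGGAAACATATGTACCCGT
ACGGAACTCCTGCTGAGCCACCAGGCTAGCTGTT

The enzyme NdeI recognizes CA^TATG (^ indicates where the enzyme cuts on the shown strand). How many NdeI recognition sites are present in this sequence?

CATATG occurs starting at position 48.
NdeI cuts at 1 site.

1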